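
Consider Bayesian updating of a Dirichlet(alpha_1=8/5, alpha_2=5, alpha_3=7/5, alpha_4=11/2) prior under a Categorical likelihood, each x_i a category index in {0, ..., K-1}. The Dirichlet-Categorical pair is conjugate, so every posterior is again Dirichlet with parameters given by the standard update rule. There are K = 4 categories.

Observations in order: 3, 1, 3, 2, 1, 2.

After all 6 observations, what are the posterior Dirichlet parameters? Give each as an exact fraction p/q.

obs 1: x=3 → posterior Dirichlet(8/5, 5, 7/5, 13/2)
obs 2: x=1 → posterior Dirichlet(8/5, 6, 7/5, 13/2)
obs 3: x=3 → posterior Dirichlet(8/5, 6, 7/5, 15/2)
obs 4: x=2 → posterior Dirichlet(8/5, 6, 12/5, 15/2)
obs 5: x=1 → posterior Dirichlet(8/5, 7, 12/5, 15/2)
obs 6: x=2 → posterior Dirichlet(8/5, 7, 17/5, 15/2)

alpha_1=8/5, alpha_2=7, alpha_3=17/5, alpha_4=15/2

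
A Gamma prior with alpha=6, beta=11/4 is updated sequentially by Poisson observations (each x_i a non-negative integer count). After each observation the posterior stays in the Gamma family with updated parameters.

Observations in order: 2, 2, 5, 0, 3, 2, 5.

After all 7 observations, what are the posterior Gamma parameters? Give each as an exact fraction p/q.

alpha=25, beta=39/4

obs 1: x=2 → posterior Gamma(8, 15/4)
obs 2: x=2 → posterior Gamma(10, 19/4)
obs 3: x=5 → posterior Gamma(15, 23/4)
obs 4: x=0 → posterior Gamma(15, 27/4)
obs 5: x=3 → posterior Gamma(18, 31/4)
obs 6: x=2 → posterior Gamma(20, 35/4)
obs 7: x=5 → posterior Gamma(25, 39/4)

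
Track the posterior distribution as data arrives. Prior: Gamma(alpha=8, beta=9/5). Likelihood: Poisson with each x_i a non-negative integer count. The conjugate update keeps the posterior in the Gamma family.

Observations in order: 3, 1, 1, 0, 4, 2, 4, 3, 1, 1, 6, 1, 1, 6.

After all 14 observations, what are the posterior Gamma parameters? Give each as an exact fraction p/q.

alpha=42, beta=79/5

obs 1: x=3 → posterior Gamma(11, 14/5)
obs 2: x=1 → posterior Gamma(12, 19/5)
obs 3: x=1 → posterior Gamma(13, 24/5)
obs 4: x=0 → posterior Gamma(13, 29/5)
obs 5: x=4 → posterior Gamma(17, 34/5)
obs 6: x=2 → posterior Gamma(19, 39/5)
obs 7: x=4 → posterior Gamma(23, 44/5)
obs 8: x=3 → posterior Gamma(26, 49/5)
obs 9: x=1 → posterior Gamma(27, 54/5)
obs 10: x=1 → posterior Gamma(28, 59/5)
obs 11: x=6 → posterior Gamma(34, 64/5)
obs 12: x=1 → posterior Gamma(35, 69/5)
obs 13: x=1 → posterior Gamma(36, 74/5)
obs 14: x=6 → posterior Gamma(42, 79/5)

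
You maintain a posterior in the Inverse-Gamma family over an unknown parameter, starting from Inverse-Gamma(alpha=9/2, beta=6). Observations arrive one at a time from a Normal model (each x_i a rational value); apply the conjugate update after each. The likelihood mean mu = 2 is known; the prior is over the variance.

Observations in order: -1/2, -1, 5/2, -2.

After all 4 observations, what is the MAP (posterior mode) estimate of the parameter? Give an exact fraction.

29/10

obs 1: x=-1/2 → posterior Inverse-Gamma(5, 73/8)
obs 2: x=-1 → posterior Inverse-Gamma(11/2, 109/8)
obs 3: x=5/2 → posterior Inverse-Gamma(6, 55/4)
obs 4: x=-2 → posterior Inverse-Gamma(13/2, 87/4)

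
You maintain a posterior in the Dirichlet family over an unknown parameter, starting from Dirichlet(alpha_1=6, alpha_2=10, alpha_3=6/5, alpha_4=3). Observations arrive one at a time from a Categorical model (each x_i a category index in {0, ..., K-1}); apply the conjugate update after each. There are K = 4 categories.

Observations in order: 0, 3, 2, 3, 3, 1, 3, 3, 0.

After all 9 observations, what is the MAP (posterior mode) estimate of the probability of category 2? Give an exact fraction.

1/21

obs 1: x=0 → posterior Dirichlet(7, 10, 6/5, 3)
obs 2: x=3 → posterior Dirichlet(7, 10, 6/5, 4)
obs 3: x=2 → posterior Dirichlet(7, 10, 11/5, 4)
obs 4: x=3 → posterior Dirichlet(7, 10, 11/5, 5)
obs 5: x=3 → posterior Dirichlet(7, 10, 11/5, 6)
obs 6: x=1 → posterior Dirichlet(7, 11, 11/5, 6)
obs 7: x=3 → posterior Dirichlet(7, 11, 11/5, 7)
obs 8: x=3 → posterior Dirichlet(7, 11, 11/5, 8)
obs 9: x=0 → posterior Dirichlet(8, 11, 11/5, 8)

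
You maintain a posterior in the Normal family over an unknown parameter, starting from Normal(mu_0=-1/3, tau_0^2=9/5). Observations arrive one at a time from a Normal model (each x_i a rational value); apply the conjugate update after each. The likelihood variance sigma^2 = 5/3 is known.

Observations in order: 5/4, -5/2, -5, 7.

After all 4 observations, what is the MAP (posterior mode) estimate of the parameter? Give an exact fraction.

143/1596

obs 1: x=5/4 → posterior Normal(305/624, 45/52)
obs 2: x=-5/2 → posterior Normal(-505/948, 45/79)
obs 3: x=-5 → posterior Normal(-2125/1272, 45/106)
obs 4: x=7 → posterior Normal(143/1596, 45/133)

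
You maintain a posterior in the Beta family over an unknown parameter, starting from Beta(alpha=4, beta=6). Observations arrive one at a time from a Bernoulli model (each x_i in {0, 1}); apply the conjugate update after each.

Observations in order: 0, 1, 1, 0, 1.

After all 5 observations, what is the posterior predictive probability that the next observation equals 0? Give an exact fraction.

obs 1: x=0 → posterior Beta(4, 7)
obs 2: x=1 → posterior Beta(5, 7)
obs 3: x=1 → posterior Beta(6, 7)
obs 4: x=0 → posterior Beta(6, 8)
obs 5: x=1 → posterior Beta(7, 8)

8/15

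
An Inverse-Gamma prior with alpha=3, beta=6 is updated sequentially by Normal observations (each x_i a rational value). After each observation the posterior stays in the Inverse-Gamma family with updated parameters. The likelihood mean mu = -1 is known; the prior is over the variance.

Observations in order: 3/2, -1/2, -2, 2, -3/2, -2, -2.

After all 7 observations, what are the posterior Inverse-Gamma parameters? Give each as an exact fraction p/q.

obs 1: x=3/2 → posterior Inverse-Gamma(7/2, 73/8)
obs 2: x=-1/2 → posterior Inverse-Gamma(4, 37/4)
obs 3: x=-2 → posterior Inverse-Gamma(9/2, 39/4)
obs 4: x=2 → posterior Inverse-Gamma(5, 57/4)
obs 5: x=-3/2 → posterior Inverse-Gamma(11/2, 115/8)
obs 6: x=-2 → posterior Inverse-Gamma(6, 119/8)
obs 7: x=-2 → posterior Inverse-Gamma(13/2, 123/8)

alpha=13/2, beta=123/8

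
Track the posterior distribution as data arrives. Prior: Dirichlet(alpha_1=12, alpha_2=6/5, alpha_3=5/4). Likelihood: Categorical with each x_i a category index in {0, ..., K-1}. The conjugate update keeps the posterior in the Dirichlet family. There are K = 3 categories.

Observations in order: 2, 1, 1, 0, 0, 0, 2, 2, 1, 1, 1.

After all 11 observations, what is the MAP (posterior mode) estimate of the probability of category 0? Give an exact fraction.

obs 1: x=2 → posterior Dirichlet(12, 6/5, 9/4)
obs 2: x=1 → posterior Dirichlet(12, 11/5, 9/4)
obs 3: x=1 → posterior Dirichlet(12, 16/5, 9/4)
obs 4: x=0 → posterior Dirichlet(13, 16/5, 9/4)
obs 5: x=0 → posterior Dirichlet(14, 16/5, 9/4)
obs 6: x=0 → posterior Dirichlet(15, 16/5, 9/4)
obs 7: x=2 → posterior Dirichlet(15, 16/5, 13/4)
obs 8: x=2 → posterior Dirichlet(15, 16/5, 17/4)
obs 9: x=1 → posterior Dirichlet(15, 21/5, 17/4)
obs 10: x=1 → posterior Dirichlet(15, 26/5, 17/4)
obs 11: x=1 → posterior Dirichlet(15, 31/5, 17/4)

280/449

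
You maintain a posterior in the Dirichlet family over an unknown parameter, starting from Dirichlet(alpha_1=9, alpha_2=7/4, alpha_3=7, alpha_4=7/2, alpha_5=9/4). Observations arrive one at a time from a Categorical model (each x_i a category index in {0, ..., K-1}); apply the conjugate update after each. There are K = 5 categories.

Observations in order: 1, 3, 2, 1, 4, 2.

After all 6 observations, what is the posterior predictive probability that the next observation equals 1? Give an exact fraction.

obs 1: x=1 → posterior Dirichlet(9, 11/4, 7, 7/2, 9/4)
obs 2: x=3 → posterior Dirichlet(9, 11/4, 7, 9/2, 9/4)
obs 3: x=2 → posterior Dirichlet(9, 11/4, 8, 9/2, 9/4)
obs 4: x=1 → posterior Dirichlet(9, 15/4, 8, 9/2, 9/4)
obs 5: x=4 → posterior Dirichlet(9, 15/4, 8, 9/2, 13/4)
obs 6: x=2 → posterior Dirichlet(9, 15/4, 9, 9/2, 13/4)

15/118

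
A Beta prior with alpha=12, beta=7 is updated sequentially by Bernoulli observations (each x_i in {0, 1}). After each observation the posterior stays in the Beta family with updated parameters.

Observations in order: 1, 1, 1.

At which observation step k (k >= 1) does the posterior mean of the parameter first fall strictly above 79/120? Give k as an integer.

k = 2

obs 1: x=1 → posterior Beta(13, 7)
obs 2: x=1 → posterior Beta(14, 7)
obs 3: x=1 → posterior Beta(15, 7)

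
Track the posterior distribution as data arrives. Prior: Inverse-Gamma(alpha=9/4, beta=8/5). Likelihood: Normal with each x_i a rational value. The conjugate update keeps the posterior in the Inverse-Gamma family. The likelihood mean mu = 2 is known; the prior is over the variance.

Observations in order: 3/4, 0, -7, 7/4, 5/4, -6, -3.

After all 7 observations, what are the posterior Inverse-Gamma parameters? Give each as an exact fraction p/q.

obs 1: x=3/4 → posterior Inverse-Gamma(11/4, 381/160)
obs 2: x=0 → posterior Inverse-Gamma(13/4, 701/160)
obs 3: x=-7 → posterior Inverse-Gamma(15/4, 7181/160)
obs 4: x=7/4 → posterior Inverse-Gamma(17/4, 3593/80)
obs 5: x=5/4 → posterior Inverse-Gamma(19/4, 7231/160)
obs 6: x=-6 → posterior Inverse-Gamma(21/4, 12351/160)
obs 7: x=-3 → posterior Inverse-Gamma(23/4, 14351/160)

alpha=23/4, beta=14351/160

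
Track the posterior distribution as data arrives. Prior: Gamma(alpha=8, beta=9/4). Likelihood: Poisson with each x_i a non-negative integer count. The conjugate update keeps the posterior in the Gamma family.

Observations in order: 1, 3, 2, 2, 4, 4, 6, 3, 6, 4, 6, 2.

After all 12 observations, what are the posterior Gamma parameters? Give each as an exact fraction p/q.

alpha=51, beta=57/4

obs 1: x=1 → posterior Gamma(9, 13/4)
obs 2: x=3 → posterior Gamma(12, 17/4)
obs 3: x=2 → posterior Gamma(14, 21/4)
obs 4: x=2 → posterior Gamma(16, 25/4)
obs 5: x=4 → posterior Gamma(20, 29/4)
obs 6: x=4 → posterior Gamma(24, 33/4)
obs 7: x=6 → posterior Gamma(30, 37/4)
obs 8: x=3 → posterior Gamma(33, 41/4)
obs 9: x=6 → posterior Gamma(39, 45/4)
obs 10: x=4 → posterior Gamma(43, 49/4)
obs 11: x=6 → posterior Gamma(49, 53/4)
obs 12: x=2 → posterior Gamma(51, 57/4)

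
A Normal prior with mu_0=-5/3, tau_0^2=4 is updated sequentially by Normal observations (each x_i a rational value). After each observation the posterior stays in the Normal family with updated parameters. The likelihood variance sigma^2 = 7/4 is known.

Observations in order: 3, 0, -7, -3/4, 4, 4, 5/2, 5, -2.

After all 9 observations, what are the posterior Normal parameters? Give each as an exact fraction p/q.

mu_0=385/453, tau_0^2=28/151

obs 1: x=3 → posterior Normal(109/69, 28/23)
obs 2: x=0 → posterior Normal(109/117, 28/39)
obs 3: x=-7 → posterior Normal(-227/165, 28/55)
obs 4: x=-3/4 → posterior Normal(-263/213, 28/71)
obs 5: x=4 → posterior Normal(-71/261, 28/87)
obs 6: x=4 → posterior Normal(121/309, 28/103)
obs 7: x=5/2 → posterior Normal(241/357, 4/17)
obs 8: x=5 → posterior Normal(481/405, 28/135)
obs 9: x=-2 → posterior Normal(385/453, 28/151)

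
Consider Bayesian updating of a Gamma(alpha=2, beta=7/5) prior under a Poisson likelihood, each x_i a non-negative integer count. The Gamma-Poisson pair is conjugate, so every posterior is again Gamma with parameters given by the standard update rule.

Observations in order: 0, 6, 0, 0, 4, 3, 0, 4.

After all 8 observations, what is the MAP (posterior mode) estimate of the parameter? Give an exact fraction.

obs 1: x=0 → posterior Gamma(2, 12/5)
obs 2: x=6 → posterior Gamma(8, 17/5)
obs 3: x=0 → posterior Gamma(8, 22/5)
obs 4: x=0 → posterior Gamma(8, 27/5)
obs 5: x=4 → posterior Gamma(12, 32/5)
obs 6: x=3 → posterior Gamma(15, 37/5)
obs 7: x=0 → posterior Gamma(15, 42/5)
obs 8: x=4 → posterior Gamma(19, 47/5)

90/47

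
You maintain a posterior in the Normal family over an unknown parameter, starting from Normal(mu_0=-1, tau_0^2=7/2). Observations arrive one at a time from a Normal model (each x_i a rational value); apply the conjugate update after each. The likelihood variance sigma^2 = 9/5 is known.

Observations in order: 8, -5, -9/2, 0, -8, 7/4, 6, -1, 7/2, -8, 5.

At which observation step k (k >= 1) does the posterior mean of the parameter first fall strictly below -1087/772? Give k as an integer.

obs 1: x=8 → posterior Normal(262/53, 63/53)
obs 2: x=-5 → posterior Normal(87/88, 63/88)
obs 3: x=-9/2 → posterior Normal(-47/82, 21/41)
obs 4: x=0 → posterior Normal(-141/316, 63/158)
obs 5: x=-8 → posterior Normal(-701/386, 63/193)
obs 6: x=7/4 → posterior Normal(-1157/912, 21/76)
obs 7: x=6 → posterior Normal(-317/1052, 63/263)
obs 8: x=-1 → posterior Normal(-457/1192, 63/298)
obs 9: x=7/2 → posterior Normal(11/444, 7/37)
obs 10: x=-8 → posterior Normal(-1087/1472, 63/368)
obs 11: x=5 → posterior Normal(-387/1612, 63/403)

k = 5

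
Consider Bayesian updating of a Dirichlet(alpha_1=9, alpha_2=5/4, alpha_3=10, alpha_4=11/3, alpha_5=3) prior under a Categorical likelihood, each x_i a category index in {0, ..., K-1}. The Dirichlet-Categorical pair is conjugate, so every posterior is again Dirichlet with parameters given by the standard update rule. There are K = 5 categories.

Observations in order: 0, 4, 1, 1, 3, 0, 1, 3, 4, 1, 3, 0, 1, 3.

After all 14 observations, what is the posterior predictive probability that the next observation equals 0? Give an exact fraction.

144/491

obs 1: x=0 → posterior Dirichlet(10, 5/4, 10, 11/3, 3)
obs 2: x=4 → posterior Dirichlet(10, 5/4, 10, 11/3, 4)
obs 3: x=1 → posterior Dirichlet(10, 9/4, 10, 11/3, 4)
obs 4: x=1 → posterior Dirichlet(10, 13/4, 10, 11/3, 4)
obs 5: x=3 → posterior Dirichlet(10, 13/4, 10, 14/3, 4)
obs 6: x=0 → posterior Dirichlet(11, 13/4, 10, 14/3, 4)
obs 7: x=1 → posterior Dirichlet(11, 17/4, 10, 14/3, 4)
obs 8: x=3 → posterior Dirichlet(11, 17/4, 10, 17/3, 4)
obs 9: x=4 → posterior Dirichlet(11, 17/4, 10, 17/3, 5)
obs 10: x=1 → posterior Dirichlet(11, 21/4, 10, 17/3, 5)
obs 11: x=3 → posterior Dirichlet(11, 21/4, 10, 20/3, 5)
obs 12: x=0 → posterior Dirichlet(12, 21/4, 10, 20/3, 5)
obs 13: x=1 → posterior Dirichlet(12, 25/4, 10, 20/3, 5)
obs 14: x=3 → posterior Dirichlet(12, 25/4, 10, 23/3, 5)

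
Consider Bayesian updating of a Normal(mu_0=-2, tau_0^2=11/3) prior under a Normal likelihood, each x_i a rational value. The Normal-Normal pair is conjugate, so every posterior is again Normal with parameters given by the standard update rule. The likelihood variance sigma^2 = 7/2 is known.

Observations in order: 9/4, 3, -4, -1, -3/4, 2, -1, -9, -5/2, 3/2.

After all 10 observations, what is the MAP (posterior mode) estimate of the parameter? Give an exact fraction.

obs 1: x=9/4 → posterior Normal(15/86, 77/43)
obs 2: x=3 → posterior Normal(147/130, 77/65)
obs 3: x=-4 → posterior Normal(-1/6, 77/87)
obs 4: x=-1 → posterior Normal(-73/218, 77/109)
obs 5: x=-3/4 → posterior Normal(-53/131, 77/131)
obs 6: x=2 → posterior Normal(-1/17, 77/153)
obs 7: x=-1 → posterior Normal(-31/175, 11/25)
obs 8: x=-9 → posterior Normal(-229/197, 77/197)
obs 9: x=-5/2 → posterior Normal(-284/219, 77/219)
obs 10: x=3/2 → posterior Normal(-251/241, 77/241)

-251/241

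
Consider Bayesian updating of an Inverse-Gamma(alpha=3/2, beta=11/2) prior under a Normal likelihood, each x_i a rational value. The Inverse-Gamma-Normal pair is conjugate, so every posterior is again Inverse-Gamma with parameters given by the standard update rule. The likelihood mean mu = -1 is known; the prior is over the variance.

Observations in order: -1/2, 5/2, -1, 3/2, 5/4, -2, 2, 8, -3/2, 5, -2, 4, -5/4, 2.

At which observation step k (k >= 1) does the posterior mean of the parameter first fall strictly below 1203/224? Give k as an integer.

k = 6

obs 1: x=-1/2 → posterior Inverse-Gamma(2, 45/8)
obs 2: x=5/2 → posterior Inverse-Gamma(5/2, 47/4)
obs 3: x=-1 → posterior Inverse-Gamma(3, 47/4)
obs 4: x=3/2 → posterior Inverse-Gamma(7/2, 119/8)
obs 5: x=5/4 → posterior Inverse-Gamma(4, 557/32)
obs 6: x=-2 → posterior Inverse-Gamma(9/2, 573/32)
obs 7: x=2 → posterior Inverse-Gamma(5, 717/32)
obs 8: x=8 → posterior Inverse-Gamma(11/2, 2013/32)
obs 9: x=-3/2 → posterior Inverse-Gamma(6, 2017/32)
obs 10: x=5 → posterior Inverse-Gamma(13/2, 2593/32)
obs 11: x=-2 → posterior Inverse-Gamma(7, 2609/32)
obs 12: x=4 → posterior Inverse-Gamma(15/2, 3009/32)
obs 13: x=-5/4 → posterior Inverse-Gamma(8, 1505/16)
obs 14: x=2 → posterior Inverse-Gamma(17/2, 1577/16)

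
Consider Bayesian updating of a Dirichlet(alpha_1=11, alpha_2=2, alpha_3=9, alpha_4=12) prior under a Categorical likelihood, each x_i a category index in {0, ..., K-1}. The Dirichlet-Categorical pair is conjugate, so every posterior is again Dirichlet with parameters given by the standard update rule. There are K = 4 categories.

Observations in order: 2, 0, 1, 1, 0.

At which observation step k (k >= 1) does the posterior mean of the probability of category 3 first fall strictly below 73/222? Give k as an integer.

k = 3

obs 1: x=2 → posterior Dirichlet(11, 2, 10, 12)
obs 2: x=0 → posterior Dirichlet(12, 2, 10, 12)
obs 3: x=1 → posterior Dirichlet(12, 3, 10, 12)
obs 4: x=1 → posterior Dirichlet(12, 4, 10, 12)
obs 5: x=0 → posterior Dirichlet(13, 4, 10, 12)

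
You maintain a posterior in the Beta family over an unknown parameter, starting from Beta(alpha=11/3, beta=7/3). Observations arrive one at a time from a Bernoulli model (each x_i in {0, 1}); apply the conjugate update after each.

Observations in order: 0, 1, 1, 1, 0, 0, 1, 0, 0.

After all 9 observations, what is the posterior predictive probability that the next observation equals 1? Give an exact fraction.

23/45

obs 1: x=0 → posterior Beta(11/3, 10/3)
obs 2: x=1 → posterior Beta(14/3, 10/3)
obs 3: x=1 → posterior Beta(17/3, 10/3)
obs 4: x=1 → posterior Beta(20/3, 10/3)
obs 5: x=0 → posterior Beta(20/3, 13/3)
obs 6: x=0 → posterior Beta(20/3, 16/3)
obs 7: x=1 → posterior Beta(23/3, 16/3)
obs 8: x=0 → posterior Beta(23/3, 19/3)
obs 9: x=0 → posterior Beta(23/3, 22/3)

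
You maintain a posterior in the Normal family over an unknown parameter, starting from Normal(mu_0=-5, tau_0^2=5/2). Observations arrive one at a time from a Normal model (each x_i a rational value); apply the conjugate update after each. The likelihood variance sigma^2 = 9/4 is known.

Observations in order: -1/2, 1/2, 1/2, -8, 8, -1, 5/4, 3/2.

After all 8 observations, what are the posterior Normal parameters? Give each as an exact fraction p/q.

mu_0=-45/178, tau_0^2=45/178

obs 1: x=-1/2 → posterior Normal(-50/19, 45/38)
obs 2: x=1/2 → posterior Normal(-45/29, 45/58)
obs 3: x=1/2 → posterior Normal(-40/39, 15/26)
obs 4: x=-8 → posterior Normal(-120/49, 45/98)
obs 5: x=8 → posterior Normal(-40/59, 45/118)
obs 6: x=-1 → posterior Normal(-50/69, 15/46)
obs 7: x=5/4 → posterior Normal(-75/158, 45/158)
obs 8: x=3/2 → posterior Normal(-45/178, 45/178)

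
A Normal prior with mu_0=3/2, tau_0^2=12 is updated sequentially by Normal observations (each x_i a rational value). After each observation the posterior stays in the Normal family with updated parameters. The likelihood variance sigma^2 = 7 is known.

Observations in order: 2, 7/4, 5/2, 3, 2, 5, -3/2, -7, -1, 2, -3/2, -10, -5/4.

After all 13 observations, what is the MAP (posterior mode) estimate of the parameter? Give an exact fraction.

obs 1: x=2 → posterior Normal(69/38, 84/19)
obs 2: x=7/4 → posterior Normal(111/62, 84/31)
obs 3: x=5/2 → posterior Normal(171/86, 84/43)
obs 4: x=3 → posterior Normal(243/110, 84/55)
obs 5: x=2 → posterior Normal(291/134, 84/67)
obs 6: x=5 → posterior Normal(411/158, 84/79)
obs 7: x=-3/2 → posterior Normal(375/182, 12/13)
obs 8: x=-7 → posterior Normal(207/206, 84/103)
obs 9: x=-1 → posterior Normal(183/230, 84/115)
obs 10: x=2 → posterior Normal(231/254, 84/127)
obs 11: x=-3/2 → posterior Normal(195/278, 84/139)
obs 12: x=-10 → posterior Normal(-45/302, 84/151)
obs 13: x=-5/4 → posterior Normal(-75/326, 84/163)

-75/326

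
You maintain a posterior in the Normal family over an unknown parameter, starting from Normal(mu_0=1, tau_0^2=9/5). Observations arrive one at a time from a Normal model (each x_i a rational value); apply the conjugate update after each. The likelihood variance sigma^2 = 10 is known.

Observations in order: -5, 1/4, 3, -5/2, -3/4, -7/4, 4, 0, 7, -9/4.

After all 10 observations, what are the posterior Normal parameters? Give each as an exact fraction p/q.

mu_0=17/35, tau_0^2=9/14

obs 1: x=-5 → posterior Normal(5/59, 90/59)
obs 2: x=1/4 → posterior Normal(29/272, 45/34)
obs 3: x=3 → posterior Normal(137/308, 90/77)
obs 4: x=-5/2 → posterior Normal(47/344, 45/43)
obs 5: x=-3/4 → posterior Normal(1/19, 18/19)
obs 6: x=-7/4 → posterior Normal(-43/416, 45/52)
obs 7: x=4 → posterior Normal(101/452, 90/113)
obs 8: x=0 → posterior Normal(101/488, 45/61)
obs 9: x=7 → posterior Normal(353/524, 90/131)
obs 10: x=-9/4 → posterior Normal(17/35, 9/14)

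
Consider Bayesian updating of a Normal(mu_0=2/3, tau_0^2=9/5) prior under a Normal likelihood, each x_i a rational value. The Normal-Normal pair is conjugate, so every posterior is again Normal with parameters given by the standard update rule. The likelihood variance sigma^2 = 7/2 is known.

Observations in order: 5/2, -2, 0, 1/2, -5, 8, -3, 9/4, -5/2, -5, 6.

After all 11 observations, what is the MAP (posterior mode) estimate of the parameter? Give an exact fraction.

obs 1: x=5/2 → posterior Normal(205/159, 63/53)
obs 2: x=-2 → posterior Normal(97/213, 63/71)
obs 3: x=0 → posterior Normal(97/267, 63/89)
obs 4: x=1/2 → posterior Normal(124/321, 63/107)
obs 5: x=-5 → posterior Normal(-146/375, 63/125)
obs 6: x=8 → posterior Normal(2/3, 63/143)
obs 7: x=-3 → posterior Normal(124/483, 9/23)
obs 8: x=9/4 → posterior Normal(491/1074, 63/179)
obs 9: x=-5/2 → posterior Normal(221/1182, 63/197)
obs 10: x=-5 → posterior Normal(-319/1290, 63/215)
obs 11: x=6 → posterior Normal(329/1398, 63/233)

329/1398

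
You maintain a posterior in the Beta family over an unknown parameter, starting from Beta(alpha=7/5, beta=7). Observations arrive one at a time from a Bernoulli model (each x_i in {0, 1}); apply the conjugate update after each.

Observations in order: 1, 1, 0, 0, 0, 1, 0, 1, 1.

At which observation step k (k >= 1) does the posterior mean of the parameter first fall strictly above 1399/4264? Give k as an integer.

obs 1: x=1 → posterior Beta(12/5, 7)
obs 2: x=1 → posterior Beta(17/5, 7)
obs 3: x=0 → posterior Beta(17/5, 8)
obs 4: x=0 → posterior Beta(17/5, 9)
obs 5: x=0 → posterior Beta(17/5, 10)
obs 6: x=1 → posterior Beta(22/5, 10)
obs 7: x=0 → posterior Beta(22/5, 11)
obs 8: x=1 → posterior Beta(27/5, 11)
obs 9: x=1 → posterior Beta(32/5, 11)

k = 8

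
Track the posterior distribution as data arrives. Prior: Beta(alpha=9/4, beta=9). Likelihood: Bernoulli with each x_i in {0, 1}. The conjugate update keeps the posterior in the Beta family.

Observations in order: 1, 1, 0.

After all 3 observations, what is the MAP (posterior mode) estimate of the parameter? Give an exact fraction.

13/49

obs 1: x=1 → posterior Beta(13/4, 9)
obs 2: x=1 → posterior Beta(17/4, 9)
obs 3: x=0 → posterior Beta(17/4, 10)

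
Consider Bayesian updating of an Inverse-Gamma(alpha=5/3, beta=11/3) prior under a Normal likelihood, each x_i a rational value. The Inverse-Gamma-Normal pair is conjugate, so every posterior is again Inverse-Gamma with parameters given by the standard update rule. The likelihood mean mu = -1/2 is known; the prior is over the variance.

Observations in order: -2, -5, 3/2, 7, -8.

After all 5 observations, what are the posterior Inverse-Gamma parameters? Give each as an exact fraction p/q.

alpha=25/6, beta=439/6

obs 1: x=-2 → posterior Inverse-Gamma(13/6, 115/24)
obs 2: x=-5 → posterior Inverse-Gamma(8/3, 179/12)
obs 3: x=3/2 → posterior Inverse-Gamma(19/6, 203/12)
obs 4: x=7 → posterior Inverse-Gamma(11/3, 1081/24)
obs 5: x=-8 → posterior Inverse-Gamma(25/6, 439/6)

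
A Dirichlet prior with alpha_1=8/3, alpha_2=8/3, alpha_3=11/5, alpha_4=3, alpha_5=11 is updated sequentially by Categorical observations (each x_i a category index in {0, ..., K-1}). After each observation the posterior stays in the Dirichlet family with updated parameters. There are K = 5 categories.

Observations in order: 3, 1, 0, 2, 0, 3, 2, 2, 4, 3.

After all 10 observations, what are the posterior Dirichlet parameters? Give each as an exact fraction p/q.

obs 1: x=3 → posterior Dirichlet(8/3, 8/3, 11/5, 4, 11)
obs 2: x=1 → posterior Dirichlet(8/3, 11/3, 11/5, 4, 11)
obs 3: x=0 → posterior Dirichlet(11/3, 11/3, 11/5, 4, 11)
obs 4: x=2 → posterior Dirichlet(11/3, 11/3, 16/5, 4, 11)
obs 5: x=0 → posterior Dirichlet(14/3, 11/3, 16/5, 4, 11)
obs 6: x=3 → posterior Dirichlet(14/3, 11/3, 16/5, 5, 11)
obs 7: x=2 → posterior Dirichlet(14/3, 11/3, 21/5, 5, 11)
obs 8: x=2 → posterior Dirichlet(14/3, 11/3, 26/5, 5, 11)
obs 9: x=4 → posterior Dirichlet(14/3, 11/3, 26/5, 5, 12)
obs 10: x=3 → posterior Dirichlet(14/3, 11/3, 26/5, 6, 12)

alpha_1=14/3, alpha_2=11/3, alpha_3=26/5, alpha_4=6, alpha_5=12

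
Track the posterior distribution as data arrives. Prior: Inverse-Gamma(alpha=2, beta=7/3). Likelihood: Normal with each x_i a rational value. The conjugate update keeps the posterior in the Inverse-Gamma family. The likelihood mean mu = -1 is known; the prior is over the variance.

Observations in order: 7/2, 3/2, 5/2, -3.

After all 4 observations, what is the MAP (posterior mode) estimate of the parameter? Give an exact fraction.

obs 1: x=7/2 → posterior Inverse-Gamma(5/2, 299/24)
obs 2: x=3/2 → posterior Inverse-Gamma(3, 187/12)
obs 3: x=5/2 → posterior Inverse-Gamma(7/2, 521/24)
obs 4: x=-3 → posterior Inverse-Gamma(4, 569/24)

569/120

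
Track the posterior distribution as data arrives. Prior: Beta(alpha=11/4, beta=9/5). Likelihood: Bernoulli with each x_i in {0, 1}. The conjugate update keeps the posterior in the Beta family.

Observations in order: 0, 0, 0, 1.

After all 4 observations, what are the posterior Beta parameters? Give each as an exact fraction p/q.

obs 1: x=0 → posterior Beta(11/4, 14/5)
obs 2: x=0 → posterior Beta(11/4, 19/5)
obs 3: x=0 → posterior Beta(11/4, 24/5)
obs 4: x=1 → posterior Beta(15/4, 24/5)

alpha=15/4, beta=24/5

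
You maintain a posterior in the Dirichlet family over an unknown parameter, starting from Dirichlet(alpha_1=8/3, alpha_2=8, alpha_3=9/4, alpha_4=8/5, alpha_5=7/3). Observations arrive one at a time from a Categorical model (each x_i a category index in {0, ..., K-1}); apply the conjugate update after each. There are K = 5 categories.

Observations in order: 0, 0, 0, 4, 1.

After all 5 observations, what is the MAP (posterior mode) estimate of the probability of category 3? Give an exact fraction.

12/337

obs 1: x=0 → posterior Dirichlet(11/3, 8, 9/4, 8/5, 7/3)
obs 2: x=0 → posterior Dirichlet(14/3, 8, 9/4, 8/5, 7/3)
obs 3: x=0 → posterior Dirichlet(17/3, 8, 9/4, 8/5, 7/3)
obs 4: x=4 → posterior Dirichlet(17/3, 8, 9/4, 8/5, 10/3)
obs 5: x=1 → posterior Dirichlet(17/3, 9, 9/4, 8/5, 10/3)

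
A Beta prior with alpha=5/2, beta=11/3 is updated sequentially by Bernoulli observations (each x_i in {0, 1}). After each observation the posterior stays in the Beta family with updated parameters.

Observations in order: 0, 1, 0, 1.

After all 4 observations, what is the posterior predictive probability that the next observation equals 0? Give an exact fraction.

34/61

obs 1: x=0 → posterior Beta(5/2, 14/3)
obs 2: x=1 → posterior Beta(7/2, 14/3)
obs 3: x=0 → posterior Beta(7/2, 17/3)
obs 4: x=1 → posterior Beta(9/2, 17/3)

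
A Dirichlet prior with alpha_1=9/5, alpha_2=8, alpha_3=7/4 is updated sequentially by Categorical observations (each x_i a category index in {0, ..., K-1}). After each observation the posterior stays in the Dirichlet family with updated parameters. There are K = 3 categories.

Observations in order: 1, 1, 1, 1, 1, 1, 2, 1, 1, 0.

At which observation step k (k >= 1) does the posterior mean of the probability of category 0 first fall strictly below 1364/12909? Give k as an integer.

k = 6

obs 1: x=1 → posterior Dirichlet(9/5, 9, 7/4)
obs 2: x=1 → posterior Dirichlet(9/5, 10, 7/4)
obs 3: x=1 → posterior Dirichlet(9/5, 11, 7/4)
obs 4: x=1 → posterior Dirichlet(9/5, 12, 7/4)
obs 5: x=1 → posterior Dirichlet(9/5, 13, 7/4)
obs 6: x=1 → posterior Dirichlet(9/5, 14, 7/4)
obs 7: x=2 → posterior Dirichlet(9/5, 14, 11/4)
obs 8: x=1 → posterior Dirichlet(9/5, 15, 11/4)
obs 9: x=1 → posterior Dirichlet(9/5, 16, 11/4)
obs 10: x=0 → posterior Dirichlet(14/5, 16, 11/4)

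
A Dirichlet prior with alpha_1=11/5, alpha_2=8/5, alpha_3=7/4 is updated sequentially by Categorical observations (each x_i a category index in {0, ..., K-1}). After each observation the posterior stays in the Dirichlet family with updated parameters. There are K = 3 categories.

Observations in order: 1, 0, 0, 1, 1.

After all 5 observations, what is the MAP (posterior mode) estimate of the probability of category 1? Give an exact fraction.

obs 1: x=1 → posterior Dirichlet(11/5, 13/5, 7/4)
obs 2: x=0 → posterior Dirichlet(16/5, 13/5, 7/4)
obs 3: x=0 → posterior Dirichlet(21/5, 13/5, 7/4)
obs 4: x=1 → posterior Dirichlet(21/5, 18/5, 7/4)
obs 5: x=1 → posterior Dirichlet(21/5, 23/5, 7/4)

72/151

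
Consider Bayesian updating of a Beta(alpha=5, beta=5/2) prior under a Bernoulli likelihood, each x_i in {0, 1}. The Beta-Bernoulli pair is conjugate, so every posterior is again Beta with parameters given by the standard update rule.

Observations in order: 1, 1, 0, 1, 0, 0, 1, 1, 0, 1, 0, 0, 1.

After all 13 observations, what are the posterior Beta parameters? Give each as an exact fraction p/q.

alpha=12, beta=17/2

obs 1: x=1 → posterior Beta(6, 5/2)
obs 2: x=1 → posterior Beta(7, 5/2)
obs 3: x=0 → posterior Beta(7, 7/2)
obs 4: x=1 → posterior Beta(8, 7/2)
obs 5: x=0 → posterior Beta(8, 9/2)
obs 6: x=0 → posterior Beta(8, 11/2)
obs 7: x=1 → posterior Beta(9, 11/2)
obs 8: x=1 → posterior Beta(10, 11/2)
obs 9: x=0 → posterior Beta(10, 13/2)
obs 10: x=1 → posterior Beta(11, 13/2)
obs 11: x=0 → posterior Beta(11, 15/2)
obs 12: x=0 → posterior Beta(11, 17/2)
obs 13: x=1 → posterior Beta(12, 17/2)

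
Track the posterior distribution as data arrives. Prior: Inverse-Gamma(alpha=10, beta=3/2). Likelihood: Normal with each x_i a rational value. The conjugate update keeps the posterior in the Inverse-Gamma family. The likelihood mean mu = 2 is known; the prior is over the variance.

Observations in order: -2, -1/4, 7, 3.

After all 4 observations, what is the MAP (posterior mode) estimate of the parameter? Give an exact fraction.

801/416

obs 1: x=-2 → posterior Inverse-Gamma(21/2, 19/2)
obs 2: x=-1/4 → posterior Inverse-Gamma(11, 385/32)
obs 3: x=7 → posterior Inverse-Gamma(23/2, 785/32)
obs 4: x=3 → posterior Inverse-Gamma(12, 801/32)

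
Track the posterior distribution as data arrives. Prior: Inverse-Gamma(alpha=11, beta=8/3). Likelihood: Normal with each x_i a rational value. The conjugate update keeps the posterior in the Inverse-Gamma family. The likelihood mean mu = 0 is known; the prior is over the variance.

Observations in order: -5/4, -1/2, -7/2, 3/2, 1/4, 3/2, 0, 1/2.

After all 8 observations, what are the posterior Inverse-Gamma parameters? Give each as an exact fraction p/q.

obs 1: x=-5/4 → posterior Inverse-Gamma(23/2, 331/96)
obs 2: x=-1/2 → posterior Inverse-Gamma(12, 343/96)
obs 3: x=-7/2 → posterior Inverse-Gamma(25/2, 931/96)
obs 4: x=3/2 → posterior Inverse-Gamma(13, 1039/96)
obs 5: x=1/4 → posterior Inverse-Gamma(27/2, 521/48)
obs 6: x=3/2 → posterior Inverse-Gamma(14, 575/48)
obs 7: x=0 → posterior Inverse-Gamma(29/2, 575/48)
obs 8: x=1/2 → posterior Inverse-Gamma(15, 581/48)

alpha=15, beta=581/48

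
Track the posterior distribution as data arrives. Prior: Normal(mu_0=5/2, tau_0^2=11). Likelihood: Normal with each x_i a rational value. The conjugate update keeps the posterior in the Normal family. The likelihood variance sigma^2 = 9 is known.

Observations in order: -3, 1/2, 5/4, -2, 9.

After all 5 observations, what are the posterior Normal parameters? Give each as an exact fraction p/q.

mu_0=343/256, tau_0^2=99/64

obs 1: x=-3 → posterior Normal(-21/40, 99/20)
obs 2: x=1/2 → posterior Normal(-5/31, 99/31)
obs 3: x=5/4 → posterior Normal(5/24, 33/14)
obs 4: x=-2 → posterior Normal(-1/4, 99/53)
obs 5: x=9 → posterior Normal(343/256, 99/64)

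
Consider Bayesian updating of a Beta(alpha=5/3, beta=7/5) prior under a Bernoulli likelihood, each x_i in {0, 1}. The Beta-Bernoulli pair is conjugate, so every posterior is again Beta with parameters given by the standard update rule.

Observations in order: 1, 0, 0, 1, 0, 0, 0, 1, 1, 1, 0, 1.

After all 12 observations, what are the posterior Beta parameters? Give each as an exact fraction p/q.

obs 1: x=1 → posterior Beta(8/3, 7/5)
obs 2: x=0 → posterior Beta(8/3, 12/5)
obs 3: x=0 → posterior Beta(8/3, 17/5)
obs 4: x=1 → posterior Beta(11/3, 17/5)
obs 5: x=0 → posterior Beta(11/3, 22/5)
obs 6: x=0 → posterior Beta(11/3, 27/5)
obs 7: x=0 → posterior Beta(11/3, 32/5)
obs 8: x=1 → posterior Beta(14/3, 32/5)
obs 9: x=1 → posterior Beta(17/3, 32/5)
obs 10: x=1 → posterior Beta(20/3, 32/5)
obs 11: x=0 → posterior Beta(20/3, 37/5)
obs 12: x=1 → posterior Beta(23/3, 37/5)

alpha=23/3, beta=37/5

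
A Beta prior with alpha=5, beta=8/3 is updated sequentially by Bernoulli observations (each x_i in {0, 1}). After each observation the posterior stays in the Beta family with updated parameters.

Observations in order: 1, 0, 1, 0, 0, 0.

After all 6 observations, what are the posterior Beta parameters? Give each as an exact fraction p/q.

alpha=7, beta=20/3

obs 1: x=1 → posterior Beta(6, 8/3)
obs 2: x=0 → posterior Beta(6, 11/3)
obs 3: x=1 → posterior Beta(7, 11/3)
obs 4: x=0 → posterior Beta(7, 14/3)
obs 5: x=0 → posterior Beta(7, 17/3)
obs 6: x=0 → posterior Beta(7, 20/3)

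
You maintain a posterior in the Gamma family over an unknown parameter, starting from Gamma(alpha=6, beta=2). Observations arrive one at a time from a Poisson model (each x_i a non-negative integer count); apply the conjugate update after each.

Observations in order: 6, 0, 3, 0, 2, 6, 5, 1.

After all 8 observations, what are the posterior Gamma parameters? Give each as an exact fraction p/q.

obs 1: x=6 → posterior Gamma(12, 3)
obs 2: x=0 → posterior Gamma(12, 4)
obs 3: x=3 → posterior Gamma(15, 5)
obs 4: x=0 → posterior Gamma(15, 6)
obs 5: x=2 → posterior Gamma(17, 7)
obs 6: x=6 → posterior Gamma(23, 8)
obs 7: x=5 → posterior Gamma(28, 9)
obs 8: x=1 → posterior Gamma(29, 10)

alpha=29, beta=10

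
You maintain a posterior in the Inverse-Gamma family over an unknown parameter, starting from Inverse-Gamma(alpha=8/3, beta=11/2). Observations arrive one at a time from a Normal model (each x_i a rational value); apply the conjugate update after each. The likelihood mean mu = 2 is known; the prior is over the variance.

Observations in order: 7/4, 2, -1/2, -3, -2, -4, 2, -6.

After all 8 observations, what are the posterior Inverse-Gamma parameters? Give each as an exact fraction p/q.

obs 1: x=7/4 → posterior Inverse-Gamma(19/6, 177/32)
obs 2: x=2 → posterior Inverse-Gamma(11/3, 177/32)
obs 3: x=-1/2 → posterior Inverse-Gamma(25/6, 277/32)
obs 4: x=-3 → posterior Inverse-Gamma(14/3, 677/32)
obs 5: x=-2 → posterior Inverse-Gamma(31/6, 933/32)
obs 6: x=-4 → posterior Inverse-Gamma(17/3, 1509/32)
obs 7: x=2 → posterior Inverse-Gamma(37/6, 1509/32)
obs 8: x=-6 → posterior Inverse-Gamma(20/3, 2533/32)

alpha=20/3, beta=2533/32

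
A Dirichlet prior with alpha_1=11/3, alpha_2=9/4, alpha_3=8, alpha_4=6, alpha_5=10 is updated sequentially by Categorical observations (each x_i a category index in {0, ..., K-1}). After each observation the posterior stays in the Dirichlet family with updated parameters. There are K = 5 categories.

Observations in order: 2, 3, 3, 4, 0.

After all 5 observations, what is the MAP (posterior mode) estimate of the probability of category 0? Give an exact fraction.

obs 1: x=2 → posterior Dirichlet(11/3, 9/4, 9, 6, 10)
obs 2: x=3 → posterior Dirichlet(11/3, 9/4, 9, 7, 10)
obs 3: x=3 → posterior Dirichlet(11/3, 9/4, 9, 8, 10)
obs 4: x=4 → posterior Dirichlet(11/3, 9/4, 9, 8, 11)
obs 5: x=0 → posterior Dirichlet(14/3, 9/4, 9, 8, 11)

44/359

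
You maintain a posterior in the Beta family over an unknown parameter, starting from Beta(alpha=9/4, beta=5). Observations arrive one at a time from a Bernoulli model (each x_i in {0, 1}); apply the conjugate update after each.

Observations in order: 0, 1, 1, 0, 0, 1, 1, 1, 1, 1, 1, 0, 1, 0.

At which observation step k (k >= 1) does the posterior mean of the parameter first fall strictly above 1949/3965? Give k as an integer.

obs 1: x=0 → posterior Beta(9/4, 6)
obs 2: x=1 → posterior Beta(13/4, 6)
obs 3: x=1 → posterior Beta(17/4, 6)
obs 4: x=0 → posterior Beta(17/4, 7)
obs 5: x=0 → posterior Beta(17/4, 8)
obs 6: x=1 → posterior Beta(21/4, 8)
obs 7: x=1 → posterior Beta(25/4, 8)
obs 8: x=1 → posterior Beta(29/4, 8)
obs 9: x=1 → posterior Beta(33/4, 8)
obs 10: x=1 → posterior Beta(37/4, 8)
obs 11: x=1 → posterior Beta(41/4, 8)
obs 12: x=0 → posterior Beta(41/4, 9)
obs 13: x=1 → posterior Beta(45/4, 9)
obs 14: x=0 → posterior Beta(45/4, 10)

k = 9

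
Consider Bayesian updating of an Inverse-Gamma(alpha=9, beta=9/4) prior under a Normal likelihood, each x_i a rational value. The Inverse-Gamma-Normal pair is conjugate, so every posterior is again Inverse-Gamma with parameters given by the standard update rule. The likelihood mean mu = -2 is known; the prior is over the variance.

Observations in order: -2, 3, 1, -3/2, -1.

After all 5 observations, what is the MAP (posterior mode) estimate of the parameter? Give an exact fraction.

159/100

obs 1: x=-2 → posterior Inverse-Gamma(19/2, 9/4)
obs 2: x=3 → posterior Inverse-Gamma(10, 59/4)
obs 3: x=1 → posterior Inverse-Gamma(21/2, 77/4)
obs 4: x=-3/2 → posterior Inverse-Gamma(11, 155/8)
obs 5: x=-1 → posterior Inverse-Gamma(23/2, 159/8)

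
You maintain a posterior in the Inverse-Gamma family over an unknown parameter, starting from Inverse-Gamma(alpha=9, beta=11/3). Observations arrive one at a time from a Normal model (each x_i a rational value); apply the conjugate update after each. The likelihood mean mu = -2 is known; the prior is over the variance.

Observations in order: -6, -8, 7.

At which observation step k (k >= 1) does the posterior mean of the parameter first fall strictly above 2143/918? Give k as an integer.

k = 2

obs 1: x=-6 → posterior Inverse-Gamma(19/2, 35/3)
obs 2: x=-8 → posterior Inverse-Gamma(10, 89/3)
obs 3: x=7 → posterior Inverse-Gamma(21/2, 421/6)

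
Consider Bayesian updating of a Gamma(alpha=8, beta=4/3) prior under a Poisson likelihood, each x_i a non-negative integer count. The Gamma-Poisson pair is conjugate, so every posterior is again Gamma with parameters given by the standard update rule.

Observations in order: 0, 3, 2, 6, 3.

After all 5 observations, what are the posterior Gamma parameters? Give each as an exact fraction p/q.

alpha=22, beta=19/3

obs 1: x=0 → posterior Gamma(8, 7/3)
obs 2: x=3 → posterior Gamma(11, 10/3)
obs 3: x=2 → posterior Gamma(13, 13/3)
obs 4: x=6 → posterior Gamma(19, 16/3)
obs 5: x=3 → posterior Gamma(22, 19/3)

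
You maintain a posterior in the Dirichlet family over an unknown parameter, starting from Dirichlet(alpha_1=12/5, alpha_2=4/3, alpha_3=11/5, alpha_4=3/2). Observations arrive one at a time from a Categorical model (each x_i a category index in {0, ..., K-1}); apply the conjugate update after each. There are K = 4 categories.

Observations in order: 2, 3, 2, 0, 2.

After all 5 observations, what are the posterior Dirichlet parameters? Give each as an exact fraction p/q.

obs 1: x=2 → posterior Dirichlet(12/5, 4/3, 16/5, 3/2)
obs 2: x=3 → posterior Dirichlet(12/5, 4/3, 16/5, 5/2)
obs 3: x=2 → posterior Dirichlet(12/5, 4/3, 21/5, 5/2)
obs 4: x=0 → posterior Dirichlet(17/5, 4/3, 21/5, 5/2)
obs 5: x=2 → posterior Dirichlet(17/5, 4/3, 26/5, 5/2)

alpha_1=17/5, alpha_2=4/3, alpha_3=26/5, alpha_4=5/2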